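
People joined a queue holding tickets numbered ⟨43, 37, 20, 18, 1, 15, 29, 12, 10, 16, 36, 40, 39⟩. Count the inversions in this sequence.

39

For each element, count later entries that are smaller:
43 → 37, 20, 18, 1, 15, 29, 12, 10, 16, 36, 40, 39 → 12
37 → 20, 18, 1, 15, 29, 12, 10, 16, 36 → 9
20 → 18, 1, 15, 12, 10, 16 → 6
18 → 1, 15, 12, 10, 16 → 5
1 → none → 0
15 → 12, 10 → 2
29 → 12, 10, 16 → 3
12 → 10 → 1
10 → none → 0
16 → none → 0
36 → none → 0
40 → 39 → 1
39 → none → 0
Sum: 12 + 9 + 6 + 5 + 0 + 2 + 3 + 1 + 0 + 0 + 0 + 1 + 0 = 39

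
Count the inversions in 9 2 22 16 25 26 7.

Inversion pairs (indices are 0-based):
(0,1): 9 > 2
(0,6): 9 > 7
(2,3): 22 > 16
(2,6): 22 > 7
(3,6): 16 > 7
(4,6): 25 > 7
(5,6): 26 > 7
That's 7 pairs.

7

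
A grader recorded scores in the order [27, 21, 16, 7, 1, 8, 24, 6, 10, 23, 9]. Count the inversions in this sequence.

Inversions: 32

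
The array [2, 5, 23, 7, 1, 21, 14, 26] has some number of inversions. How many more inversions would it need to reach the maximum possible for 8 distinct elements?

Maximum inversions for 8 distinct elements is C(8, 2) = 8·7/2 = 28.
Current inversions — for each element, count later smaller elements:
2: 1
5: 1
23: 4
7: 1
1: 0
21: 1
14: 0
26: 0
Current total: 1 + 1 + 4 + 1 + 0 + 1 + 0 + 0 = 8
Shortfall: 28 − 8 = 20

20 inversions short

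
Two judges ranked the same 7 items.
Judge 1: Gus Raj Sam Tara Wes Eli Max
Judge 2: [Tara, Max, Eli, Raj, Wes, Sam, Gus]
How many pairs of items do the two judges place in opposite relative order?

16 discordant pairs

Assign each item its position (1..7) in the first ordering, then rewrite the second ordering as that position sequence:
positions: Gus→1, Raj→2, Sam→3, Tara→4, Wes→5, Eli→6, Max→7
second ordering as positions: [4, 7, 6, 2, 5, 3, 1]
Discordant pairs = inversions in this position sequence.
4: 2, 3, 1 → 3
7: 6, 2, 5, 3, 1 → 5
6: 2, 5, 3, 1 → 4
2: 1 → 1
5: 3, 1 → 2
3: 1 → 1
1: 0
Total: 3 + 5 + 4 + 1 + 2 + 1 + 0 = 16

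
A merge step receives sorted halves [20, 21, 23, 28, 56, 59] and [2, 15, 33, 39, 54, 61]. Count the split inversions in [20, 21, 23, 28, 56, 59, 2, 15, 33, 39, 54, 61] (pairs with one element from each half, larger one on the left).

There are 18 split inversions.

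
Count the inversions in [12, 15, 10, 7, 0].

Out-of-order index pairs (0-indexed):
(0,2): 12 > 10
(0,3): 12 > 7
(0,4): 12 > 0
(1,2): 15 > 10
(1,3): 15 > 7
(1,4): 15 > 0
(2,3): 10 > 7
(2,4): 10 > 0
(3,4): 7 > 0
That's 9 pairs.

9 out-of-order pairs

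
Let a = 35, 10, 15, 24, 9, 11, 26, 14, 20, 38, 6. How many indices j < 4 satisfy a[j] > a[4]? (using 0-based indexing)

The element at index 4 is 9.
Elements before it: 35, 10, 15, 24
Those larger than 9: 35, 10, 15, 24

4 such elements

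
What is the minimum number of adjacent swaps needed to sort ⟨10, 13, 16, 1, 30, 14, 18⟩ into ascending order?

6

The minimum number of adjacent swaps to sort an array equals its inversion count, since every such swap removes exactly one inversion.
Count inversions — for each element, later elements that are smaller:
10: 1 → 1
13: 1 → 1
16: 1, 14 → 2
1: none → 0
30: 14, 18 → 2
14: none → 0
18: none → 0
Total inversions: 1 + 1 + 2 + 0 + 2 + 0 + 0 = 6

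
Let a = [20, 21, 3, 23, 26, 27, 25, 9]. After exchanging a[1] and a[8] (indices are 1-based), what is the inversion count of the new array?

9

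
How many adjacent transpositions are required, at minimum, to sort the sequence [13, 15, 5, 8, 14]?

Swaps: 5

The minimum number of adjacent swaps to sort an array equals its inversion count, since every such swap removes exactly one inversion.
Count inversions — for each element, later elements that are smaller:
13: 5, 8 → 2
15: 5, 8, 14 → 3
5: none → 0
8: none → 0
14: none → 0
Total inversions: 2 + 3 + 0 + 0 + 0 = 5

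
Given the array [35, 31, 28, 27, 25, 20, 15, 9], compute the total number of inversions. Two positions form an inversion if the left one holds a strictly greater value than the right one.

Element-by-element contributions:
35: 7
31: 6
28: 5
27: 4
25: 3
20: 2
15: 1
9: 0
Sum: 7 + 6 + 5 + 4 + 3 + 2 + 1 + 0 = 28

28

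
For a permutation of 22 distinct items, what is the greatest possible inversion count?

There are 231 inversions.

A reversed (strictly descending) arrangement makes every pair an inversion, giving C(22, 2) inversions.
C(22, 2) = 22·21/2 = 231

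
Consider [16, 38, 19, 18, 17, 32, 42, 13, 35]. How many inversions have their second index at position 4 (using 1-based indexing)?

2

The element at index 4 is 18.
Elements before it: 16, 38, 19
Those larger than 18: 38, 19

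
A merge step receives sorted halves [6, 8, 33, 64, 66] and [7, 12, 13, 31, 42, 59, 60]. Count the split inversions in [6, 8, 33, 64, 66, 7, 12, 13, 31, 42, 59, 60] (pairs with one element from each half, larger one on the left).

19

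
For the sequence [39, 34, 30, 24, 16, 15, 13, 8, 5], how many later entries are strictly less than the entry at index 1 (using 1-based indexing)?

8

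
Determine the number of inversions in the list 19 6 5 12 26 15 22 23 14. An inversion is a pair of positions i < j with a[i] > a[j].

13 out-of-order pairs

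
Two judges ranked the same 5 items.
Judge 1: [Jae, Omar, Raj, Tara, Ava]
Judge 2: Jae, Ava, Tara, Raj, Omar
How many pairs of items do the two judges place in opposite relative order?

Assign each item its position (1..5) in the first ordering, then rewrite the second ordering as that position sequence:
positions: Jae→1, Omar→2, Raj→3, Tara→4, Ava→5
second ordering as positions: [1, 5, 4, 3, 2]
Discordant pairs = inversions in this position sequence.
1: 0
5: 4, 3, 2 → 3
4: 3, 2 → 2
3: 2 → 1
2: 0
Total: 0 + 3 + 2 + 1 + 0 = 6

6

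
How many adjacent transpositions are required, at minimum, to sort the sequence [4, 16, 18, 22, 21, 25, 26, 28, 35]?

1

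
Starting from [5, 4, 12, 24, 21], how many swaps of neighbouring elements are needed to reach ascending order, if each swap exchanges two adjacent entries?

Minimum adjacent swaps = number of inversions (each swap of adjacent out-of-order elements removes one inversion and no swap can remove more).
Count inversions — for each element, later elements that are smaller:
5: 4 → 1
4: none → 0
12: none → 0
24: 21 → 1
21: none → 0
Total inversions: 1 + 0 + 0 + 1 + 0 = 2

2 adjacent swaps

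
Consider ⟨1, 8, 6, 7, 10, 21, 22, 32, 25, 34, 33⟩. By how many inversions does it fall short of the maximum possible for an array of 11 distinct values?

Maximum inversions for 11 distinct elements is C(11, 2) = 11·10/2 = 55.
Current inversions — for each element, count later smaller elements:
1: 0
8: 2
6: 0
7: 0
10: 0
21: 0
22: 0
32: 1
25: 0
34: 1
33: 0
Current total: 0 + 2 + 0 + 0 + 0 + 0 + 0 + 1 + 0 + 1 + 0 = 4
Shortfall: 55 − 4 = 51

51 inversions short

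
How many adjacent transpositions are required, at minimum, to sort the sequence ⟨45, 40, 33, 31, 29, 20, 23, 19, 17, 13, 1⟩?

54

Minimum adjacent swaps = number of inversions (each swap of adjacent out-of-order elements removes one inversion and no swap can remove more).
Count inversions — for each element, later elements that are smaller:
45: 40, 33, 31, 29, 20, 23, 19, 17, 13, 1 → 10
40: 33, 31, 29, 20, 23, 19, 17, 13, 1 → 9
33: 31, 29, 20, 23, 19, 17, 13, 1 → 8
31: 29, 20, 23, 19, 17, 13, 1 → 7
29: 20, 23, 19, 17, 13, 1 → 6
20: 19, 17, 13, 1 → 4
23: 19, 17, 13, 1 → 4
19: 17, 13, 1 → 3
17: 13, 1 → 2
13: 1 → 1
1: none → 0
Total inversions: 10 + 9 + 8 + 7 + 6 + 4 + 4 + 3 + 2 + 1 + 0 = 54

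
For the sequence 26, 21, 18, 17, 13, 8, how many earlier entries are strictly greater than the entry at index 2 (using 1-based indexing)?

1

The element at index 2 is 21.
Elements before it: 26
Those larger than 21: 26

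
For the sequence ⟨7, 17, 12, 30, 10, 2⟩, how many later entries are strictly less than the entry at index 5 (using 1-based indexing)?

1 such element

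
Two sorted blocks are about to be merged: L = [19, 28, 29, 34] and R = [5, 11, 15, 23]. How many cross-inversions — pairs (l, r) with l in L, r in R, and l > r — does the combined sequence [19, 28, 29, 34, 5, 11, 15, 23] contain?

15

For each element r of the right run, count left-run elements greater than r:
r = 5: 19, 28, 29, 34 → 4
r = 11: 19, 28, 29, 34 → 4
r = 15: 19, 28, 29, 34 → 4
r = 23: 28, 29, 34 → 3
Cross-inversions: 4 + 4 + 4 + 3 = 15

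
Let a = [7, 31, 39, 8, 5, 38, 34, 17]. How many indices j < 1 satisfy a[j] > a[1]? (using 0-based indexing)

The element at index 1 is 31.
Elements before it: 7
None of them are larger than 31.

0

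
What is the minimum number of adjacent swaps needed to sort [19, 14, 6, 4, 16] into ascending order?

7

Minimum adjacent swaps = number of inversions (each swap of adjacent out-of-order elements removes one inversion and no swap can remove more).
Count inversions — for each element, later elements that are smaller:
19: 14, 6, 4, 16 → 4
14: 6, 4 → 2
6: 4 → 1
4: none → 0
16: none → 0
Total inversions: 4 + 2 + 1 + 0 + 0 = 7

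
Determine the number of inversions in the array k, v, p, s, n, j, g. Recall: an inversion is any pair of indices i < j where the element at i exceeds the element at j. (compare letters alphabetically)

16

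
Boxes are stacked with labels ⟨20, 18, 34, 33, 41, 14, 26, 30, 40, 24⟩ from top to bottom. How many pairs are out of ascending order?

20

For each element, count later entries that are smaller:
20: 2
18: 1
34: 5
33: 4
41: 5
14: 0
26: 1
30: 1
40: 1
24: 0
Sum: 2 + 1 + 5 + 4 + 5 + 0 + 1 + 1 + 1 + 0 = 20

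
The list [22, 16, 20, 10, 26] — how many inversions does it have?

5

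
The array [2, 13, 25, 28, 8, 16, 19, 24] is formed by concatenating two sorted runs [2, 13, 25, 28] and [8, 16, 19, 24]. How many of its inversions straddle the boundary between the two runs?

Count, for every r in R, how many entries of L exceed r:
r = 8: 13, 25, 28 → 3
r = 16: 25, 28 → 2
r = 19: 25, 28 → 2
r = 24: 25, 28 → 2
Cross-inversions: 3 + 2 + 2 + 2 = 9

9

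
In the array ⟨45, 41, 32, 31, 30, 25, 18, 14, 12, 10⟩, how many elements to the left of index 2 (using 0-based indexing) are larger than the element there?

The element at index 2 is 32.
Elements before it: 45, 41
Those larger than 32: 45, 41

2 such elements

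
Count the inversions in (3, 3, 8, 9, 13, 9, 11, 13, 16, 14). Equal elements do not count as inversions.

3 out-of-order pairs

Sweep left to right; for each value list the smaller values that follow it:
3: 0
3: 0
8: 0
9: 0
13: 2
9: 0
11: 0
13: 0
16: 1
14: 0
Sum: 0 + 0 + 0 + 0 + 2 + 0 + 0 + 0 + 1 + 0 = 3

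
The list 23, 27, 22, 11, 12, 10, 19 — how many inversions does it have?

Inversions: 16

Sweep left to right; for each value list the smaller values that follow it:
23 → 22, 11, 12, 10, 19 → 5
27 → 22, 11, 12, 10, 19 → 5
22 → 11, 12, 10, 19 → 4
11 → 10 → 1
12 → 10 → 1
10 → none → 0
19 → none → 0
Sum: 5 + 5 + 4 + 1 + 1 + 0 + 0 = 16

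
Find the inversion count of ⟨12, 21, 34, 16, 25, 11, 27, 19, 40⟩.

13

Count, for each position, how many later elements it exceeds:
12 → 11 → 1
21 → 16, 11, 19 → 3
34 → 16, 25, 11, 27, 19 → 5
16 → 11 → 1
25 → 11, 19 → 2
11 → none → 0
27 → 19 → 1
19 → none → 0
40 → none → 0
Sum: 1 + 3 + 5 + 1 + 2 + 0 + 1 + 0 + 0 = 13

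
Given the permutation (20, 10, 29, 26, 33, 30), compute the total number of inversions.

Inversions: 3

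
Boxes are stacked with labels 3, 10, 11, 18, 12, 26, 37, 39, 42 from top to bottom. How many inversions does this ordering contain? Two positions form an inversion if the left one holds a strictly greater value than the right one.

For each element, count later entries that are smaller:
3 → none → 0
10 → none → 0
11 → none → 0
18 → 12 → 1
12 → none → 0
26 → none → 0
37 → none → 0
39 → none → 0
42 → none → 0
Sum: 0 + 0 + 0 + 1 + 0 + 0 + 0 + 0 + 0 = 1

1 out-of-order pair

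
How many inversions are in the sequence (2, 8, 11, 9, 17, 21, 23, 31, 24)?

2 inversions

Element-by-element contributions:
2 → none → 0
8 → none → 0
11 → 9 → 1
9 → none → 0
17 → none → 0
21 → none → 0
23 → none → 0
31 → 24 → 1
24 → none → 0
Sum: 0 + 0 + 1 + 0 + 0 + 0 + 0 + 1 + 0 = 2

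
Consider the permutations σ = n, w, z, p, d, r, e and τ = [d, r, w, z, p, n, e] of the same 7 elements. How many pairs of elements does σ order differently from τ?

Discordant pairs: 11

Assign each item its position (1..7) in the first ordering, then rewrite the second ordering as that position sequence:
positions: n→1, w→2, z→3, p→4, d→5, r→6, e→7
second ordering as positions: [5, 6, 2, 3, 4, 1, 7]
Discordant pairs = inversions in this position sequence.
5: 2, 3, 4, 1 → 4
6: 2, 3, 4, 1 → 4
2: 1 → 1
3: 1 → 1
4: 1 → 1
1: 0
7: 0
Total: 4 + 4 + 1 + 1 + 1 + 0 + 0 = 11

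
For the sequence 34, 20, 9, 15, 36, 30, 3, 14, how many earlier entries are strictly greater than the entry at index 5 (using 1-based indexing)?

The element at index 5 is 36.
Elements before it: 34, 20, 9, 15
None of them are larger than 36.

0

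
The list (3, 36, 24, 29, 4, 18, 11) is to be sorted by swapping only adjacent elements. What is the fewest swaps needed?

Minimum adjacent swaps = number of inversions (each swap of adjacent out-of-order elements removes one inversion and no swap can remove more).
Count inversions — for each element, later elements that are smaller:
3: none → 0
36: 24, 29, 4, 18, 11 → 5
24: 4, 18, 11 → 3
29: 4, 18, 11 → 3
4: none → 0
18: 11 → 1
11: none → 0
Total inversions: 0 + 5 + 3 + 3 + 0 + 1 + 0 = 12

12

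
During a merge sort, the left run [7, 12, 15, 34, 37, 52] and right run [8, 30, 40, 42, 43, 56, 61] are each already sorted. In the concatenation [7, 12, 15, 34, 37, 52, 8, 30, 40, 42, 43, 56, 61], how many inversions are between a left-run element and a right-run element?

11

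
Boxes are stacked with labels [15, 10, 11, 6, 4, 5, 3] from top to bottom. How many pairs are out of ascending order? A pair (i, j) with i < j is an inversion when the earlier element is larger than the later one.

19 inversions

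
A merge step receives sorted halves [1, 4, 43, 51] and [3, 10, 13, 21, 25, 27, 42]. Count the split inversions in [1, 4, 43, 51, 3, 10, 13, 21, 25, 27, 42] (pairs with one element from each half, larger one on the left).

Take each right-half value and tally the left-half values above it:
r = 3: 4, 43, 51 → 3
r = 10: 43, 51 → 2
r = 13: 43, 51 → 2
r = 21: 43, 51 → 2
r = 25: 43, 51 → 2
r = 27: 43, 51 → 2
r = 42: 43, 51 → 2
Cross-inversions: 3 + 2 + 2 + 2 + 2 + 2 + 2 = 15

15 cross-inversions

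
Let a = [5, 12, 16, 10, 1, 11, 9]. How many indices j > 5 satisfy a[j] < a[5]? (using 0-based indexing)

The element at index 5 is 11.
Elements after it: 9
Those smaller than 11: 9

1 such element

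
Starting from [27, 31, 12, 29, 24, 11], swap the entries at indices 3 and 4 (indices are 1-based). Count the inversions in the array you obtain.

12 inversions

Positions 3 and 4 hold 12 and 29; after swapping, the array is [27, 31, 29, 12, 24, 11].
Count, for each position, how many later elements it exceeds:
27 → 12, 24, 11 → 3
31 → 29, 12, 24, 11 → 4
29 → 12, 24, 11 → 3
12 → 11 → 1
24 → 11 → 1
11 → none → 0
Sum: 3 + 4 + 3 + 1 + 1 + 0 = 12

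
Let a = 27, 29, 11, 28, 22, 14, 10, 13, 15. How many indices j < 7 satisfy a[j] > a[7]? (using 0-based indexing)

5 such elements

The element at index 7 is 13.
Elements before it: 27, 29, 11, 28, 22, 14, 10
Those larger than 13: 27, 29, 28, 22, 14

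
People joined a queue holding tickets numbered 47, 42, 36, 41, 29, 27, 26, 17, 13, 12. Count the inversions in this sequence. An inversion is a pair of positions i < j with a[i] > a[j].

Sweep left to right; for each value list the smaller values that follow it:
47 → 42, 36, 41, 29, 27, 26, 17, 13, 12 → 9
42 → 36, 41, 29, 27, 26, 17, 13, 12 → 8
36 → 29, 27, 26, 17, 13, 12 → 6
41 → 29, 27, 26, 17, 13, 12 → 6
29 → 27, 26, 17, 13, 12 → 5
27 → 26, 17, 13, 12 → 4
26 → 17, 13, 12 → 3
17 → 13, 12 → 2
13 → 12 → 1
12 → none → 0
Sum: 9 + 8 + 6 + 6 + 5 + 4 + 3 + 2 + 1 + 0 = 44

44 inversions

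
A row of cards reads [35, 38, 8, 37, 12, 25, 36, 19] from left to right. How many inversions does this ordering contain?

Sweep left to right; for each value list the smaller values that follow it:
35 → 8, 12, 25, 19 → 4
38 → 8, 37, 12, 25, 36, 19 → 6
8 → none → 0
37 → 12, 25, 36, 19 → 4
12 → none → 0
25 → 19 → 1
36 → 19 → 1
19 → none → 0
Sum: 4 + 6 + 0 + 4 + 0 + 1 + 1 + 0 = 16

16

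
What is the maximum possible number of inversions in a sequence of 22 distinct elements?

231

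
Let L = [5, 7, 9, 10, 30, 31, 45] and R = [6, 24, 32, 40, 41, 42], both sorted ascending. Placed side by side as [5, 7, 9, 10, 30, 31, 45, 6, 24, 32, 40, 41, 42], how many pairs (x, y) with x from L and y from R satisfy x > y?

13 split inversions

Count, for every r in R, how many entries of L exceed r:
r = 6: 7, 9, 10, 30, 31, 45 → 6
r = 24: 30, 31, 45 → 3
r = 32: 45 → 1
r = 40: 45 → 1
r = 41: 45 → 1
r = 42: 45 → 1
Cross-inversions: 6 + 3 + 1 + 1 + 1 + 1 = 13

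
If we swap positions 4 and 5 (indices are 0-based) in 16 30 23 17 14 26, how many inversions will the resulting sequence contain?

9

Positions 4 and 5 hold 14 and 26; after swapping, the array is [16, 30, 23, 17, 26, 14].
Sweep left to right; for each value list the smaller values that follow it:
16 → 14 → 1
30 → 23, 17, 26, 14 → 4
23 → 17, 14 → 2
17 → 14 → 1
26 → 14 → 1
14 → none → 0
Sum: 1 + 4 + 2 + 1 + 1 + 0 = 9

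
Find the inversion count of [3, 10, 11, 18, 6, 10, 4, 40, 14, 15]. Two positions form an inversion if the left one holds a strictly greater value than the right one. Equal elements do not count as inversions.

Count, for each position, how many later elements it exceeds:
3: 0
10: 2
11: 3
18: 5
6: 1
10: 1
4: 0
40: 2
14: 0
15: 0
Sum: 0 + 2 + 3 + 5 + 1 + 1 + 0 + 2 + 0 + 0 = 14

14 inversions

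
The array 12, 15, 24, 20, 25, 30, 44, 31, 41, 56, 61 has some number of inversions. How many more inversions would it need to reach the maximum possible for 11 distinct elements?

52 inversions short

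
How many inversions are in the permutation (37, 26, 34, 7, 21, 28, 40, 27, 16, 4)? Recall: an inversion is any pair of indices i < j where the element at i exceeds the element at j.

30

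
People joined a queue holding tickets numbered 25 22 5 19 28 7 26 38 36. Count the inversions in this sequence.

11

For each element, count later entries that are smaller:
25: 4
22: 3
5: 0
19: 1
28: 2
7: 0
26: 0
38: 1
36: 0
Sum: 4 + 3 + 0 + 1 + 2 + 0 + 0 + 1 + 0 = 11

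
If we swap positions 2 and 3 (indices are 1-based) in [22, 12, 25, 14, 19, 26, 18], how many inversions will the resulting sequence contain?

10

Positions 2 and 3 hold 12 and 25; after swapping, the array is [22, 25, 12, 14, 19, 26, 18].
For each element, count later entries that are smaller:
22 → 12, 14, 19, 18 → 4
25 → 12, 14, 19, 18 → 4
12 → none → 0
14 → none → 0
19 → 18 → 1
26 → 18 → 1
18 → none → 0
Sum: 4 + 4 + 0 + 0 + 1 + 1 + 0 = 10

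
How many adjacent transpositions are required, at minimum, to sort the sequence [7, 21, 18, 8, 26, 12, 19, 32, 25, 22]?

Minimum adjacent swaps = number of inversions (each swap of adjacent out-of-order elements removes one inversion and no swap can remove more).
Count inversions — for each element, later elements that are smaller:
7: none → 0
21: 18, 8, 12, 19 → 4
18: 8, 12 → 2
8: none → 0
26: 12, 19, 25, 22 → 4
12: none → 0
19: none → 0
32: 25, 22 → 2
25: 22 → 1
22: none → 0
Total inversions: 0 + 4 + 2 + 0 + 4 + 0 + 0 + 2 + 1 + 0 = 13

There are 13 adjacent swaps.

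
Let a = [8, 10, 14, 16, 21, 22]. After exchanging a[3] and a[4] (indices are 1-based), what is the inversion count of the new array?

Inversions: 1

Positions 3 and 4 hold 14 and 16; after swapping, the array is [8, 10, 16, 14, 21, 22].
Sweep left to right; for each value list the smaller values that follow it:
8: 0
10: 0
16: 1
14: 0
21: 0
22: 0
Sum: 0 + 0 + 1 + 0 + 0 + 0 = 1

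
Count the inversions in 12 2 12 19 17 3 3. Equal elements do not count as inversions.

Listing every pair i<j with a[i]>a[j] (using 0-based positions):
(0,1): 12 > 2
(0,5): 12 > 3
(0,6): 12 > 3
(2,5): 12 > 3
(2,6): 12 > 3
(3,4): 19 > 17
(3,5): 19 > 3
(3,6): 19 > 3
(4,5): 17 > 3
(4,6): 17 > 3
That's 10 pairs.

10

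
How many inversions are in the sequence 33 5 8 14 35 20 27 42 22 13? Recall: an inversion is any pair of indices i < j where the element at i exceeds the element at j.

There are 18 out-of-order pairs.

Count, for each position, how many later elements it exceeds:
33 → 5, 8, 14, 20, 27, 22, 13 → 7
5 → none → 0
8 → none → 0
14 → 13 → 1
35 → 20, 27, 22, 13 → 4
20 → 13 → 1
27 → 22, 13 → 2
42 → 22, 13 → 2
22 → 13 → 1
13 → none → 0
Sum: 7 + 0 + 0 + 1 + 4 + 1 + 2 + 2 + 1 + 0 = 18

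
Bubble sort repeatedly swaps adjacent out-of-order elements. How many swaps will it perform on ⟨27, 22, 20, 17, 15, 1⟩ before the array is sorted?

15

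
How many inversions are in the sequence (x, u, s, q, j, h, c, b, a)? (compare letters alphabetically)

Element-by-element contributions:
x: 8
u: 7
s: 6
q: 5
j: 4
h: 3
c: 2
b: 1
a: 0
Sum: 8 + 7 + 6 + 5 + 4 + 3 + 2 + 1 + 0 = 36

Inversions: 36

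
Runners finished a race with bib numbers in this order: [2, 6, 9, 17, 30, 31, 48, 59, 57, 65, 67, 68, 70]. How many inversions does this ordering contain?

1

Count, for each position, how many later elements it exceeds:
2: 0
6: 0
9: 0
17: 0
30: 0
31: 0
48: 0
59: 1
57: 0
65: 0
67: 0
68: 0
70: 0
Sum: 0 + 0 + 0 + 0 + 0 + 0 + 0 + 1 + 0 + 0 + 0 + 0 + 0 = 1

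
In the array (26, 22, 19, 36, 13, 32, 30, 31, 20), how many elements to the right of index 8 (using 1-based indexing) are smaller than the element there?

The element at index 8 is 31.
Elements after it: 20
Those smaller than 31: 20

1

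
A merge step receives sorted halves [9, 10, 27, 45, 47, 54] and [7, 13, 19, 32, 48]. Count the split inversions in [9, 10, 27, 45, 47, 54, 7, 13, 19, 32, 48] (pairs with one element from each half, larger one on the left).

Split inversions: 18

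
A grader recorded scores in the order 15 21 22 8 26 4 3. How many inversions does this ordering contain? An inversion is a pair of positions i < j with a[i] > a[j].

Count, for each position, how many later elements it exceeds:
15 → 8, 4, 3 → 3
21 → 8, 4, 3 → 3
22 → 8, 4, 3 → 3
8 → 4, 3 → 2
26 → 4, 3 → 2
4 → 3 → 1
3 → none → 0
Sum: 3 + 3 + 3 + 2 + 2 + 1 + 0 = 14

Inversions: 14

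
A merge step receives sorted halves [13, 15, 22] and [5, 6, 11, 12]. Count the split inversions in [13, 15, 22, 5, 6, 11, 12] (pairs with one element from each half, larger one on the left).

12 cross-inversions

Count, for every r in R, how many entries of L exceed r:
r = 5: 13, 15, 22 → 3
r = 6: 13, 15, 22 → 3
r = 11: 13, 15, 22 → 3
r = 12: 13, 15, 22 → 3
Cross-inversions: 3 + 3 + 3 + 3 = 12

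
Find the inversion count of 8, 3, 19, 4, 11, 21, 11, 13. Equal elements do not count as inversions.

There are 8 out-of-order pairs.

Element-by-element contributions:
8: 2
3: 0
19: 4
4: 0
11: 0
21: 2
11: 0
13: 0
Sum: 2 + 0 + 4 + 0 + 0 + 2 + 0 + 0 = 8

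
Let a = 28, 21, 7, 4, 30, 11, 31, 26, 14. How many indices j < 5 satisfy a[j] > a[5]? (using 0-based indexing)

3

The element at index 5 is 11.
Elements before it: 28, 21, 7, 4, 30
Those larger than 11: 28, 21, 30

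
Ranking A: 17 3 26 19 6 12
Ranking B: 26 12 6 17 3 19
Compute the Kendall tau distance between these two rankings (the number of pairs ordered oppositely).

9 discordant pairs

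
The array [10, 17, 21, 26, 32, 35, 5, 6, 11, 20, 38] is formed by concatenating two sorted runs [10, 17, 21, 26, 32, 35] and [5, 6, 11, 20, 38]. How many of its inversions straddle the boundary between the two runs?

There are 21 cross-inversions.

Count, for every r in R, how many entries of L exceed r:
r = 5: 10, 17, 21, 26, 32, 35 → 6
r = 6: 10, 17, 21, 26, 32, 35 → 6
r = 11: 17, 21, 26, 32, 35 → 5
r = 20: 21, 26, 32, 35 → 4
r = 38: none → 0
Cross-inversions: 6 + 6 + 5 + 4 + 0 = 21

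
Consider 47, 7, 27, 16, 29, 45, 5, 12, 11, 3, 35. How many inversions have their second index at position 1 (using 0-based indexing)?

1 such element

The element at index 1 is 7.
Elements before it: 47
Those larger than 7: 47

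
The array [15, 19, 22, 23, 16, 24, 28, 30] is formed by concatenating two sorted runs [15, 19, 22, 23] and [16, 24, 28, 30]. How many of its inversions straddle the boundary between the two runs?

There are 3 cross-inversions.

Count, for every r in R, how many entries of L exceed r:
r = 16: 19, 22, 23 → 3
r = 24: none → 0
r = 28: none → 0
r = 30: none → 0
Cross-inversions: 3 + 0 + 0 + 0 = 3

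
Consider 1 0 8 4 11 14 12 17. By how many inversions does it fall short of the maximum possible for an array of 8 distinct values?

25

Maximum inversions for 8 distinct elements is C(8, 2) = 8·7/2 = 28.
Current inversions — for each element, count later smaller elements:
1: 1
0: 0
8: 1
4: 0
11: 0
14: 1
12: 0
17: 0
Current total: 1 + 0 + 1 + 0 + 0 + 1 + 0 + 0 = 3
Shortfall: 28 − 3 = 25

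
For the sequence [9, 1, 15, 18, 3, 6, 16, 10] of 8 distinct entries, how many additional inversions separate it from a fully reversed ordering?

Maximum inversions for 8 distinct elements is C(8, 2) = 8·7/2 = 28.
Current inversions — for each element, count later smaller elements:
9: 3
1: 0
15: 3
18: 4
3: 0
6: 0
16: 1
10: 0
Current total: 3 + 0 + 3 + 4 + 0 + 0 + 1 + 0 = 11
Shortfall: 28 − 11 = 17

17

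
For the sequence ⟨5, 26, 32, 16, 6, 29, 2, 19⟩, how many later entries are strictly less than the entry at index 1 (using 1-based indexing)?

The element at index 1 is 5.
Elements after it: 26, 32, 16, 6, 29, 2, 19
Those smaller than 5: 2

1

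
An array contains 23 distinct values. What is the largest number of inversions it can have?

253 inversions

A reversed (strictly descending) arrangement makes every pair an inversion, giving C(23, 2) inversions.
C(23, 2) = 23·22/2 = 253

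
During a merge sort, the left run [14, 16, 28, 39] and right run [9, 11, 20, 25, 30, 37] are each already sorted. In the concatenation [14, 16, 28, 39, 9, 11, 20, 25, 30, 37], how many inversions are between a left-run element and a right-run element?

Take each right-half value and tally the left-half values above it:
r = 9: 14, 16, 28, 39 → 4
r = 11: 14, 16, 28, 39 → 4
r = 20: 28, 39 → 2
r = 25: 28, 39 → 2
r = 30: 39 → 1
r = 37: 39 → 1
Cross-inversions: 4 + 4 + 2 + 2 + 1 + 1 = 14

14 cross-inversions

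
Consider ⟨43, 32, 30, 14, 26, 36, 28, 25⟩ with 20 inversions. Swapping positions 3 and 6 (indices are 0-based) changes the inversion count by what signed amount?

+3

Positions 3 and 6 hold 14 and 28; after swapping, the array is [43, 32, 30, 28, 26, 36, 14, 25].
Sweep left to right; for each value list the smaller values that follow it:
43 → 32, 30, 28, 26, 36, 14, 25 → 7
32 → 30, 28, 26, 14, 25 → 5
30 → 28, 26, 14, 25 → 4
28 → 26, 14, 25 → 3
26 → 14, 25 → 2
36 → 14, 25 → 2
14 → none → 0
25 → none → 0
Sum: 7 + 5 + 4 + 3 + 2 + 2 + 0 + 0 = 23
Change: 23 − 20 = +3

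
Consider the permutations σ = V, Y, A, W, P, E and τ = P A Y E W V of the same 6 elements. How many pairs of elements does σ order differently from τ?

10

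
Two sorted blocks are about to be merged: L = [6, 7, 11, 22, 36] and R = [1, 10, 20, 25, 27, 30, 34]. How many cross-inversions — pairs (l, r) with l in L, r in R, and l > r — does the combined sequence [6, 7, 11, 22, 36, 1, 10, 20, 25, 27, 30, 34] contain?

14 cross-inversions

Take each right-half value and tally the left-half values above it:
r = 1: 6, 7, 11, 22, 36 → 5
r = 10: 11, 22, 36 → 3
r = 20: 22, 36 → 2
r = 25: 36 → 1
r = 27: 36 → 1
r = 30: 36 → 1
r = 34: 36 → 1
Cross-inversions: 5 + 3 + 2 + 1 + 1 + 1 + 1 = 14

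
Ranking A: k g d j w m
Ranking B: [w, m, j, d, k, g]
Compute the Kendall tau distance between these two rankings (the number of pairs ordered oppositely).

Discordant pairs: 13

Assign each item its position (1..6) in the first ordering, then rewrite the second ordering as that position sequence:
positions: k→1, g→2, d→3, j→4, w→5, m→6
second ordering as positions: [5, 6, 4, 3, 1, 2]
Discordant pairs = inversions in this position sequence.
5: 4, 3, 1, 2 → 4
6: 4, 3, 1, 2 → 4
4: 3, 1, 2 → 3
3: 1, 2 → 2
1: 0
2: 0
Total: 4 + 4 + 3 + 2 + 0 + 0 = 13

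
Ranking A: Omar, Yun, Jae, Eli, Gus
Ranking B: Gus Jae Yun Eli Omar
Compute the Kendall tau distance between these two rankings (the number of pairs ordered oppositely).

8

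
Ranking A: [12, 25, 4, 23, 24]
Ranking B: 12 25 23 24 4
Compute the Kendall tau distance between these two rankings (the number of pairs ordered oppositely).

Assign each item its position (1..5) in the first ordering, then rewrite the second ordering as that position sequence:
positions: 12→1, 25→2, 4→3, 23→4, 24→5
second ordering as positions: [1, 2, 4, 5, 3]
Discordant pairs = inversions in this position sequence.
1: 0
2: 0
4: 3 → 1
5: 3 → 1
3: 0
Total: 0 + 0 + 1 + 1 + 0 = 2

2 discordant pairs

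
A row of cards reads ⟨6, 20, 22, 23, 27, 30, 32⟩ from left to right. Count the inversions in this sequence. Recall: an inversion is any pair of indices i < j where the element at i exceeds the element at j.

Listing every pair i<j with a[i]>a[j] (using 0-based positions):
(none)
That's 0 pairs.

0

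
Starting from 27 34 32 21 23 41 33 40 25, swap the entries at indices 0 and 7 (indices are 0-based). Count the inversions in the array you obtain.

Positions 0 and 7 hold 27 and 40; after swapping, the array is [40, 34, 32, 21, 23, 41, 33, 27, 25].
For each element, count later entries that are smaller:
40: 7
34: 6
32: 4
21: 0
23: 0
41: 3
33: 2
27: 1
25: 0
Sum: 7 + 6 + 4 + 0 + 0 + 3 + 2 + 1 + 0 = 23

23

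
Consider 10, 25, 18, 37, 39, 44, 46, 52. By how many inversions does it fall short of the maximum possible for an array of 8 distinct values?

27

Maximum inversions for 8 distinct elements is C(8, 2) = 8·7/2 = 28.
Current inversions — for each element, count later smaller elements:
10: 0
25: 1
18: 0
37: 0
39: 0
44: 0
46: 0
52: 0
Current total: 0 + 1 + 0 + 0 + 0 + 0 + 0 + 0 = 1
Shortfall: 28 − 1 = 27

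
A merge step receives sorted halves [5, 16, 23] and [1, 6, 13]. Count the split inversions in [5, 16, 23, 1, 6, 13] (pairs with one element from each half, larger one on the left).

Cross-inversions: 7

Count, for every r in R, how many entries of L exceed r:
r = 1: 5, 16, 23 → 3
r = 6: 16, 23 → 2
r = 13: 16, 23 → 2
Cross-inversions: 3 + 2 + 2 = 7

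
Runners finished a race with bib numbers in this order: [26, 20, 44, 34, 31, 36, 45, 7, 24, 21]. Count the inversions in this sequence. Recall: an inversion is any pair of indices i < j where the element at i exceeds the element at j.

For each element, count later entries that are smaller:
26 → 20, 7, 24, 21 → 4
20 → 7 → 1
44 → 34, 31, 36, 7, 24, 21 → 6
34 → 31, 7, 24, 21 → 4
31 → 7, 24, 21 → 3
36 → 7, 24, 21 → 3
45 → 7, 24, 21 → 3
7 → none → 0
24 → 21 → 1
21 → none → 0
Sum: 4 + 1 + 6 + 4 + 3 + 3 + 3 + 0 + 1 + 0 = 25

25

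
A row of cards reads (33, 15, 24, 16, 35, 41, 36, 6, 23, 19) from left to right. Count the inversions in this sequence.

There are 23 inversions.

For each element, count later entries that are smaller:
33 → 15, 24, 16, 6, 23, 19 → 6
15 → 6 → 1
24 → 16, 6, 23, 19 → 4
16 → 6 → 1
35 → 6, 23, 19 → 3
41 → 36, 6, 23, 19 → 4
36 → 6, 23, 19 → 3
6 → none → 0
23 → 19 → 1
19 → none → 0
Sum: 6 + 1 + 4 + 1 + 3 + 4 + 3 + 0 + 1 + 0 = 23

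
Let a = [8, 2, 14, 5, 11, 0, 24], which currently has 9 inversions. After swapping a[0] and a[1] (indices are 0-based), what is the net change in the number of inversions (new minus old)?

Positions 0 and 1 hold 8 and 2; after swapping, the array is [2, 8, 14, 5, 11, 0, 24].
Sweep left to right; for each value list the smaller values that follow it:
2 → 0 → 1
8 → 5, 0 → 2
14 → 5, 11, 0 → 3
5 → 0 → 1
11 → 0 → 1
0 → none → 0
24 → none → 0
Sum: 1 + 2 + 3 + 1 + 1 + 0 + 0 = 8
Change: 8 − 9 = -1

-1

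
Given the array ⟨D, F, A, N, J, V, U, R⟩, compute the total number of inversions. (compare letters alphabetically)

6 inversions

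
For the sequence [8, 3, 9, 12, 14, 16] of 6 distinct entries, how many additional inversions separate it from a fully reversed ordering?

14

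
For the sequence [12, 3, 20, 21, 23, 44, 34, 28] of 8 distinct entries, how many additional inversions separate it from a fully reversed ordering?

Maximum inversions for 8 distinct elements is C(8, 2) = 8·7/2 = 28.
Current inversions — for each element, count later smaller elements:
12: 1
3: 0
20: 0
21: 0
23: 0
44: 2
34: 1
28: 0
Current total: 1 + 0 + 0 + 0 + 0 + 2 + 1 + 0 = 4
Shortfall: 28 − 4 = 24

24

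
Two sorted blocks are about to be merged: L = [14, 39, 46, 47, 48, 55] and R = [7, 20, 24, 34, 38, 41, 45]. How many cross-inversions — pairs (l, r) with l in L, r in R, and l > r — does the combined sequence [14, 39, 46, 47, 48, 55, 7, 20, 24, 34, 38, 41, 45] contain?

34 cross-inversions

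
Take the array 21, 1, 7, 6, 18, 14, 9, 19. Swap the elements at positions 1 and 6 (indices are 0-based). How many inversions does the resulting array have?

16

Positions 1 and 6 hold 1 and 9; after swapping, the array is [21, 9, 7, 6, 18, 14, 1, 19].
Element-by-element contributions:
21 → 9, 7, 6, 18, 14, 1, 19 → 7
9 → 7, 6, 1 → 3
7 → 6, 1 → 2
6 → 1 → 1
18 → 14, 1 → 2
14 → 1 → 1
1 → none → 0
19 → none → 0
Sum: 7 + 3 + 2 + 1 + 2 + 1 + 0 + 0 = 16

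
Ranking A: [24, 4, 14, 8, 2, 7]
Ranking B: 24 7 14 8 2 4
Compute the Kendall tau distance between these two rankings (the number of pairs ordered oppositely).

Discordant pairs: 7

Assign each item its position (1..6) in the first ordering, then rewrite the second ordering as that position sequence:
positions: 24→1, 4→2, 14→3, 8→4, 2→5, 7→6
second ordering as positions: [1, 6, 3, 4, 5, 2]
Discordant pairs = inversions in this position sequence.
1: 0
6: 3, 4, 5, 2 → 4
3: 2 → 1
4: 2 → 1
5: 2 → 1
2: 0
Total: 0 + 4 + 1 + 1 + 1 + 0 = 7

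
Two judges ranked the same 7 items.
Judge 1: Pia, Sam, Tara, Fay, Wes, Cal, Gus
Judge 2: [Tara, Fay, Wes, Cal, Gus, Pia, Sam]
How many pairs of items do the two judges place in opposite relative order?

10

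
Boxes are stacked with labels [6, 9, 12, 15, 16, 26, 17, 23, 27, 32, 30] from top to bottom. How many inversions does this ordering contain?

Element-by-element contributions:
6: 0
9: 0
12: 0
15: 0
16: 0
26: 2
17: 0
23: 0
27: 0
32: 1
30: 0
Sum: 0 + 0 + 0 + 0 + 0 + 2 + 0 + 0 + 0 + 1 + 0 = 3

3 inversions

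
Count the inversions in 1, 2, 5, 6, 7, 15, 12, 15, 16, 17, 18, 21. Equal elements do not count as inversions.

There is 1 inversion.

Sweep left to right; for each value list the smaller values that follow it:
1 → none → 0
2 → none → 0
5 → none → 0
6 → none → 0
7 → none → 0
15 → 12 → 1
12 → none → 0
15 → none → 0
16 → none → 0
17 → none → 0
18 → none → 0
21 → none → 0
Sum: 0 + 0 + 0 + 0 + 0 + 1 + 0 + 0 + 0 + 0 + 0 + 0 = 1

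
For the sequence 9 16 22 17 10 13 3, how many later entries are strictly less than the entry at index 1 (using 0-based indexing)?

The element at index 1 is 16.
Elements after it: 22, 17, 10, 13, 3
Those smaller than 16: 10, 13, 3

3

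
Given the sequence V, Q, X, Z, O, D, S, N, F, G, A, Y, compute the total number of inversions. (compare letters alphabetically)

44

Count, for each position, how many later elements it exceeds:
V: 8
Q: 6
X: 7
Z: 8
O: 5
D: 1
S: 4
N: 3
F: 1
G: 1
A: 0
Y: 0
Sum: 8 + 6 + 7 + 8 + 5 + 1 + 4 + 3 + 1 + 1 + 0 + 0 = 44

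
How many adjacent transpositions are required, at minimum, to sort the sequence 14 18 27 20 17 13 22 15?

15 swaps

Minimum adjacent swaps = number of inversions (each swap of adjacent out-of-order elements removes one inversion and no swap can remove more).
Count inversions — for each element, later elements that are smaller:
14: 13 → 1
18: 17, 13, 15 → 3
27: 20, 17, 13, 22, 15 → 5
20: 17, 13, 15 → 3
17: 13, 15 → 2
13: none → 0
22: 15 → 1
15: none → 0
Total inversions: 1 + 3 + 5 + 3 + 2 + 0 + 1 + 0 = 15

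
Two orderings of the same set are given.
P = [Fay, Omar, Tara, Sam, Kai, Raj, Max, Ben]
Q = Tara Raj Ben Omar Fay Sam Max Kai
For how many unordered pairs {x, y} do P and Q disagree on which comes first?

13

Assign each item its position (1..8) in the first ordering, then rewrite the second ordering as that position sequence:
positions: Fay→1, Omar→2, Tara→3, Sam→4, Kai→5, Raj→6, Max→7, Ben→8
second ordering as positions: [3, 6, 8, 2, 1, 4, 7, 5]
Discordant pairs = inversions in this position sequence.
3: 2, 1 → 2
6: 2, 1, 4, 5 → 4
8: 2, 1, 4, 7, 5 → 5
2: 1 → 1
1: 0
4: 0
7: 5 → 1
5: 0
Total: 2 + 4 + 5 + 1 + 0 + 0 + 1 + 0 = 13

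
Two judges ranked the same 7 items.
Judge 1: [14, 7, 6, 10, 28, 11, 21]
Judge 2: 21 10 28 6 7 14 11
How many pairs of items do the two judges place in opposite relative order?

15

Assign each item its position (1..7) in the first ordering, then rewrite the second ordering as that position sequence:
positions: 14→1, 7→2, 6→3, 10→4, 28→5, 11→6, 21→7
second ordering as positions: [7, 4, 5, 3, 2, 1, 6]
Discordant pairs = inversions in this position sequence.
7: 4, 5, 3, 2, 1, 6 → 6
4: 3, 2, 1 → 3
5: 3, 2, 1 → 3
3: 2, 1 → 2
2: 1 → 1
1: 0
6: 0
Total: 6 + 3 + 3 + 2 + 1 + 0 + 0 = 15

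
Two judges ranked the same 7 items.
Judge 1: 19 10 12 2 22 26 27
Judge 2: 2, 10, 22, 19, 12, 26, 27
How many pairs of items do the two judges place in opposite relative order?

There are 6 discordant pairs.

Assign each item its position (1..7) in the first ordering, then rewrite the second ordering as that position sequence:
positions: 19→1, 10→2, 12→3, 2→4, 22→5, 26→6, 27→7
second ordering as positions: [4, 2, 5, 1, 3, 6, 7]
Discordant pairs = inversions in this position sequence.
4: 2, 1, 3 → 3
2: 1 → 1
5: 1, 3 → 2
1: 0
3: 0
6: 0
7: 0
Total: 3 + 1 + 2 + 0 + 0 + 0 + 0 = 6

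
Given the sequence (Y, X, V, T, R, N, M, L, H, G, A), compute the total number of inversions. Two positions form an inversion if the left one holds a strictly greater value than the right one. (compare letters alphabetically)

Inversions: 55

Sweep left to right; for each value list the smaller values that follow it:
Y: 10
X: 9
V: 8
T: 7
R: 6
N: 5
M: 4
L: 3
H: 2
G: 1
A: 0
Sum: 10 + 9 + 8 + 7 + 6 + 5 + 4 + 3 + 2 + 1 + 0 = 55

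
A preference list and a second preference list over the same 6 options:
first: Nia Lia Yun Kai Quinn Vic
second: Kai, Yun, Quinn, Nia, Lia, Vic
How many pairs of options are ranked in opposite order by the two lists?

Pairs: 7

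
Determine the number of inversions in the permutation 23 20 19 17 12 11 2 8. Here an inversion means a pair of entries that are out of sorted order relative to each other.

27

Count, for each position, how many later elements it exceeds:
23 → 20, 19, 17, 12, 11, 2, 8 → 7
20 → 19, 17, 12, 11, 2, 8 → 6
19 → 17, 12, 11, 2, 8 → 5
17 → 12, 11, 2, 8 → 4
12 → 11, 2, 8 → 3
11 → 2, 8 → 2
2 → none → 0
8 → none → 0
Sum: 7 + 6 + 5 + 4 + 3 + 2 + 0 + 0 = 27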